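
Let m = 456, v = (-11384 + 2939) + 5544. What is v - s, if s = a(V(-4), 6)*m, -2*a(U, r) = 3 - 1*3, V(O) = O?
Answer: -2901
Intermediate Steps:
v = -2901 (v = -8445 + 5544 = -2901)
a(U, r) = 0 (a(U, r) = -(3 - 1*3)/2 = -(3 - 3)/2 = -½*0 = 0)
s = 0 (s = 0*456 = 0)
v - s = -2901 - 1*0 = -2901 + 0 = -2901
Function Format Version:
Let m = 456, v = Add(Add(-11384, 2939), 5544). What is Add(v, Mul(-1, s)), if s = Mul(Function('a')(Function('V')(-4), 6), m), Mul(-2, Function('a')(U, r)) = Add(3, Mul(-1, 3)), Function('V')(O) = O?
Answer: -2901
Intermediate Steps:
v = -2901 (v = Add(-8445, 5544) = -2901)
Function('a')(U, r) = 0 (Function('a')(U, r) = Mul(Rational(-1, 2), Add(3, Mul(-1, 3))) = Mul(Rational(-1, 2), Add(3, -3)) = Mul(Rational(-1, 2), 0) = 0)
s = 0 (s = Mul(0, 456) = 0)
Add(v, Mul(-1, s)) = Add(-2901, Mul(-1, 0)) = Add(-2901, 0) = -2901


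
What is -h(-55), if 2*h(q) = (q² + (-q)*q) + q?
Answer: 55/2 ≈ 27.500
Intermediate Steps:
h(q) = q/2 (h(q) = ((q² + (-q)*q) + q)/2 = ((q² - q²) + q)/2 = (0 + q)/2 = q/2)
-h(-55) = -(-55)/2 = -1*(-55/2) = 55/2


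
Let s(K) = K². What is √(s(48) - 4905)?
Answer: 51*I ≈ 51.0*I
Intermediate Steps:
√(s(48) - 4905) = √(48² - 4905) = √(2304 - 4905) = √(-2601) = 51*I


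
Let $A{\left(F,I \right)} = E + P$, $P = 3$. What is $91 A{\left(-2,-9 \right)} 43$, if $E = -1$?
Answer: $7826$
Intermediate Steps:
$A{\left(F,I \right)} = 2$ ($A{\left(F,I \right)} = -1 + 3 = 2$)
$91 A{\left(-2,-9 \right)} 43 = 91 \cdot 2 \cdot 43 = 182 \cdot 43 = 7826$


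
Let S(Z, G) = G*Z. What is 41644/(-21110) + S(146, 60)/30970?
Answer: -55239554/32688835 ≈ -1.6899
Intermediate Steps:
41644/(-21110) + S(146, 60)/30970 = 41644/(-21110) + (60*146)/30970 = 41644*(-1/21110) + 8760*(1/30970) = -20822/10555 + 876/3097 = -55239554/32688835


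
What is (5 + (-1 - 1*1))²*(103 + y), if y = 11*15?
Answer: 2412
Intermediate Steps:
y = 165
(5 + (-1 - 1*1))²*(103 + y) = (5 + (-1 - 1*1))²*(103 + 165) = (5 + (-1 - 1))²*268 = (5 - 2)²*268 = 3²*268 = 9*268 = 2412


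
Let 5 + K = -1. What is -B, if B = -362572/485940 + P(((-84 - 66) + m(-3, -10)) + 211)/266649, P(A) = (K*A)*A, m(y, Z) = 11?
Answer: 1330882607/1542564465 ≈ 0.86277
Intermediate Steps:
K = -6 (K = -5 - 1 = -6)
P(A) = -6*A² (P(A) = (-6*A)*A = -6*A²)
B = -1330882607/1542564465 (B = -362572/485940 - 6*(((-84 - 66) + 11) + 211)²/266649 = -362572*1/485940 - 6*((-150 + 11) + 211)²*(1/266649) = -12949/17355 - 6*(-139 + 211)²*(1/266649) = -12949/17355 - 6*72²*(1/266649) = -12949/17355 - 6*5184*(1/266649) = -12949/17355 - 31104*1/266649 = -12949/17355 - 10368/88883 = -1330882607/1542564465 ≈ -0.86277)
-B = -1*(-1330882607/1542564465) = 1330882607/1542564465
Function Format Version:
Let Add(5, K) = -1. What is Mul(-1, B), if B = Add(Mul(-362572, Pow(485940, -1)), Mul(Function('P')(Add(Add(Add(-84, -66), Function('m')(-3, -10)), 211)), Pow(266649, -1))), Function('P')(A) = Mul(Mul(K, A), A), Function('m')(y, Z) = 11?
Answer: Rational(1330882607, 1542564465) ≈ 0.86277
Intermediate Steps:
K = -6 (K = Add(-5, -1) = -6)
Function('P')(A) = Mul(-6, Pow(A, 2)) (Function('P')(A) = Mul(Mul(-6, A), A) = Mul(-6, Pow(A, 2)))
B = Rational(-1330882607, 1542564465) (B = Add(Mul(-362572, Pow(485940, -1)), Mul(Mul(-6, Pow(Add(Add(Add(-84, -66), 11), 211), 2)), Pow(266649, -1))) = Add(Mul(-362572, Rational(1, 485940)), Mul(Mul(-6, Pow(Add(Add(-150, 11), 211), 2)), Rational(1, 266649))) = Add(Rational(-12949, 17355), Mul(Mul(-6, Pow(Add(-139, 211), 2)), Rational(1, 266649))) = Add(Rational(-12949, 17355), Mul(Mul(-6, Pow(72, 2)), Rational(1, 266649))) = Add(Rational(-12949, 17355), Mul(Mul(-6, 5184), Rational(1, 266649))) = Add(Rational(-12949, 17355), Mul(-31104, Rational(1, 266649))) = Add(Rational(-12949, 17355), Rational(-10368, 88883)) = Rational(-1330882607, 1542564465) ≈ -0.86277)
Mul(-1, B) = Mul(-1, Rational(-1330882607, 1542564465)) = Rational(1330882607, 1542564465)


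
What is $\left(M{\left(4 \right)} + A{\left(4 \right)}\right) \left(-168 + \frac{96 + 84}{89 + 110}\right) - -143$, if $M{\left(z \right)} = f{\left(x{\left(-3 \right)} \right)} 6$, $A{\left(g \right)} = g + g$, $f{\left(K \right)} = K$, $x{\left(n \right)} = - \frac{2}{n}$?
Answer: $- \frac{370567}{199} \approx -1862.1$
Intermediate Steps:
$A{\left(g \right)} = 2 g$
$M{\left(z \right)} = 4$ ($M{\left(z \right)} = - \frac{2}{-3} \cdot 6 = \left(-2\right) \left(- \frac{1}{3}\right) 6 = \frac{2}{3} \cdot 6 = 4$)
$\left(M{\left(4 \right)} + A{\left(4 \right)}\right) \left(-168 + \frac{96 + 84}{89 + 110}\right) - -143 = \left(4 + 2 \cdot 4\right) \left(-168 + \frac{96 + 84}{89 + 110}\right) - -143 = \left(4 + 8\right) \left(-168 + \frac{180}{199}\right) + 143 = 12 \left(-168 + 180 \cdot \frac{1}{199}\right) + 143 = 12 \left(-168 + \frac{180}{199}\right) + 143 = 12 \left(- \frac{33252}{199}\right) + 143 = - \frac{399024}{199} + 143 = - \frac{370567}{199}$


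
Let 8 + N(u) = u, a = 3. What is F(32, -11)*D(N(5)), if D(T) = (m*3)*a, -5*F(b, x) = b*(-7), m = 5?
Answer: 2016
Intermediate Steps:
F(b, x) = 7*b/5 (F(b, x) = -b*(-7)/5 = -(-7)*b/5 = 7*b/5)
N(u) = -8 + u
D(T) = 45 (D(T) = (5*3)*3 = 15*3 = 45)
F(32, -11)*D(N(5)) = ((7/5)*32)*45 = (224/5)*45 = 2016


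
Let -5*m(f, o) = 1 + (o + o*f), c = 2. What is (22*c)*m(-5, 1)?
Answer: 132/5 ≈ 26.400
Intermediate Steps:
m(f, o) = -⅕ - o/5 - f*o/5 (m(f, o) = -(1 + (o + o*f))/5 = -(1 + (o + f*o))/5 = -(1 + o + f*o)/5 = -⅕ - o/5 - f*o/5)
(22*c)*m(-5, 1) = (22*2)*(-⅕ - ⅕*1 - ⅕*(-5)*1) = 44*(-⅕ - ⅕ + 1) = 44*(⅗) = 132/5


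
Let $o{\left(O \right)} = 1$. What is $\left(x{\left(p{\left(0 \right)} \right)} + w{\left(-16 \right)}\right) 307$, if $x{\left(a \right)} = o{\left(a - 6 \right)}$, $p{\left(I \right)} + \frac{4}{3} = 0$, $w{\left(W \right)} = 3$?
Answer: $1228$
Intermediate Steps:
$p{\left(I \right)} = - \frac{4}{3}$ ($p{\left(I \right)} = - \frac{4}{3} + 0 = - \frac{4}{3}$)
$x{\left(a \right)} = 1$
$\left(x{\left(p{\left(0 \right)} \right)} + w{\left(-16 \right)}\right) 307 = \left(1 + 3\right) 307 = 4 \cdot 307 = 1228$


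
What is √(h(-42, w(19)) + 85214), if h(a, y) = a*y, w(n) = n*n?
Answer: 2*√17513 ≈ 264.67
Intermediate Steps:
w(n) = n²
√(h(-42, w(19)) + 85214) = √(-42*19² + 85214) = √(-42*361 + 85214) = √(-15162 + 85214) = √70052 = 2*√17513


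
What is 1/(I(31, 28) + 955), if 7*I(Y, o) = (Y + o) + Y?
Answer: 7/6775 ≈ 0.0010332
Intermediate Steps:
I(Y, o) = o/7 + 2*Y/7 (I(Y, o) = ((Y + o) + Y)/7 = (o + 2*Y)/7 = o/7 + 2*Y/7)
1/(I(31, 28) + 955) = 1/(((⅐)*28 + (2/7)*31) + 955) = 1/((4 + 62/7) + 955) = 1/(90/7 + 955) = 1/(6775/7) = 7/6775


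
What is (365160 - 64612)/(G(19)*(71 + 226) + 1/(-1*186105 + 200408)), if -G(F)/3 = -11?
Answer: 1074684511/35045926 ≈ 30.665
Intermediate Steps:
G(F) = 33 (G(F) = -3*(-11) = 33)
(365160 - 64612)/(G(19)*(71 + 226) + 1/(-1*186105 + 200408)) = (365160 - 64612)/(33*(71 + 226) + 1/(-1*186105 + 200408)) = 300548/(33*297 + 1/(-186105 + 200408)) = 300548/(9801 + 1/14303) = 300548/(140183704/14303) = 300548*(14303/140183704) = 1074684511/35045926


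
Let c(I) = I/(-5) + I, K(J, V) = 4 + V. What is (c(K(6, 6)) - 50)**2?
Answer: 1764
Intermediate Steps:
c(I) = 4*I/5 (c(I) = I*(-1/5) + I = -I/5 + I = 4*I/5)
(c(K(6, 6)) - 50)**2 = (4*(4 + 6)/5 - 50)**2 = ((4/5)*10 - 50)**2 = (8 - 50)**2 = (-42)**2 = 1764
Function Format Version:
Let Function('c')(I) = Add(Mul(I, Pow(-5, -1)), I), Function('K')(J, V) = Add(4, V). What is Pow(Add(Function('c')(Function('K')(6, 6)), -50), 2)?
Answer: 1764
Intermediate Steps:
Function('c')(I) = Mul(Rational(4, 5), I) (Function('c')(I) = Add(Mul(I, Rational(-1, 5)), I) = Add(Mul(Rational(-1, 5), I), I) = Mul(Rational(4, 5), I))
Pow(Add(Function('c')(Function('K')(6, 6)), -50), 2) = Pow(Add(Mul(Rational(4, 5), Add(4, 6)), -50), 2) = Pow(Add(Mul(Rational(4, 5), 10), -50), 2) = Pow(Add(8, -50), 2) = Pow(-42, 2) = 1764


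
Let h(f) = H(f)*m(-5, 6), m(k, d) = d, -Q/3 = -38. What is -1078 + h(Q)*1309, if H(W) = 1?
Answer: 6776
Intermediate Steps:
Q = 114 (Q = -3*(-38) = 114)
h(f) = 6 (h(f) = 1*6 = 6)
-1078 + h(Q)*1309 = -1078 + 6*1309 = -1078 + 7854 = 6776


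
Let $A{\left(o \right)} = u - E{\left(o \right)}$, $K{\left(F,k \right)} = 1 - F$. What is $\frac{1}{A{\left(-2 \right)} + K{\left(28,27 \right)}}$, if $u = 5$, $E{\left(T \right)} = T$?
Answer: $- \frac{1}{20} \approx -0.05$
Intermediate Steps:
$A{\left(o \right)} = 5 - o$
$\frac{1}{A{\left(-2 \right)} + K{\left(28,27 \right)}} = \frac{1}{\left(5 - -2\right) + \left(1 - 28\right)} = \frac{1}{\left(5 + 2\right) + \left(1 - 28\right)} = \frac{1}{7 - 27} = \frac{1}{-20} = - \frac{1}{20}$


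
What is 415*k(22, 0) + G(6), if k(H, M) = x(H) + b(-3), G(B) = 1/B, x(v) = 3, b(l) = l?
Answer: ⅙ ≈ 0.16667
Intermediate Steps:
k(H, M) = 0 (k(H, M) = 3 - 3 = 0)
415*k(22, 0) + G(6) = 415*0 + 1/6 = 0 + ⅙ = ⅙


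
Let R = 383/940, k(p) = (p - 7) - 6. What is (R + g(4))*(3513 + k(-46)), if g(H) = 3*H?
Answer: 20142001/470 ≈ 42855.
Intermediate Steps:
k(p) = -13 + p (k(p) = (-7 + p) - 6 = -13 + p)
R = 383/940 (R = 383*(1/940) = 383/940 ≈ 0.40745)
(R + g(4))*(3513 + k(-46)) = (383/940 + 3*4)*(3513 + (-13 - 46)) = (383/940 + 12)*(3513 - 59) = (11663/940)*3454 = 20142001/470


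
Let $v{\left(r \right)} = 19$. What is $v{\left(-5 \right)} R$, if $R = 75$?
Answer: $1425$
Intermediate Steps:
$v{\left(-5 \right)} R = 19 \cdot 75 = 1425$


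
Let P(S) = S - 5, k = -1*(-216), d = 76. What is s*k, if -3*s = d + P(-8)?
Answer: -4536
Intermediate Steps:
k = 216
P(S) = -5 + S
s = -21 (s = -(76 + (-5 - 8))/3 = -(76 - 13)/3 = -1/3*63 = -21)
s*k = -21*216 = -4536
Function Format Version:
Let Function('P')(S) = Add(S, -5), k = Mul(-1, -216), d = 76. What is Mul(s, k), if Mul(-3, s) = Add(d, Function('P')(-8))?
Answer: -4536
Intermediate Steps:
k = 216
Function('P')(S) = Add(-5, S)
s = -21 (s = Mul(Rational(-1, 3), Add(76, Add(-5, -8))) = Mul(Rational(-1, 3), Add(76, -13)) = Mul(Rational(-1, 3), 63) = -21)
Mul(s, k) = Mul(-21, 216) = -4536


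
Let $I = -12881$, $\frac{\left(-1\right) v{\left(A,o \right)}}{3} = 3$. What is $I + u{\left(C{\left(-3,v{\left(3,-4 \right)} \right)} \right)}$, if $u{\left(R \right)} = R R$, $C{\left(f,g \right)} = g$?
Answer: $-12800$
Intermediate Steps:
$v{\left(A,o \right)} = -9$ ($v{\left(A,o \right)} = \left(-3\right) 3 = -9$)
$u{\left(R \right)} = R^{2}$
$I + u{\left(C{\left(-3,v{\left(3,-4 \right)} \right)} \right)} = -12881 + \left(-9\right)^{2} = -12881 + 81 = -12800$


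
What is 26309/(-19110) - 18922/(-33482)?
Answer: -259639259/319920510 ≈ -0.81157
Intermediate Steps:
26309/(-19110) - 18922/(-33482) = 26309*(-1/19110) - 18922*(-1/33482) = -26309/19110 + 9461/16741 = -259639259/319920510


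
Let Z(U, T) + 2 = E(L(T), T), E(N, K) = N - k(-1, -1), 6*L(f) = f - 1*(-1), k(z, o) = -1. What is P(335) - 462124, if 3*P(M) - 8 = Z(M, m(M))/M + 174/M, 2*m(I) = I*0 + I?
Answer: -5573180867/12060 ≈ -4.6212e+5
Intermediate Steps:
L(f) = 1/6 + f/6 (L(f) = (f - 1*(-1))/6 = (f + 1)/6 = (1 + f)/6 = 1/6 + f/6)
E(N, K) = 1 + N (E(N, K) = N - 1*(-1) = N + 1 = 1 + N)
m(I) = I/2 (m(I) = (I*0 + I)/2 = (0 + I)/2 = I/2)
Z(U, T) = -5/6 + T/6 (Z(U, T) = -2 + (1 + (1/6 + T/6)) = -2 + (7/6 + T/6) = -5/6 + T/6)
P(M) = 8/3 + 58/M + (-5/6 + M/12)/(3*M) (P(M) = 8/3 + ((-5/6 + (M/2)/6)/M + 174/M)/3 = 8/3 + ((-5/6 + M/12)/M + 174/M)/3 = 8/3 + (174/M + (-5/6 + M/12)/M)/3 = 8/3 + (58/M + (-5/6 + M/12)/(3*M)) = 8/3 + 58/M + (-5/6 + M/12)/(3*M))
P(335) - 462124 = (1/36)*(2078 + 97*335)/335 - 462124 = (1/36)*(1/335)*(2078 + 32495) - 462124 = (1/36)*(1/335)*34573 - 462124 = 34573/12060 - 462124 = -5573180867/12060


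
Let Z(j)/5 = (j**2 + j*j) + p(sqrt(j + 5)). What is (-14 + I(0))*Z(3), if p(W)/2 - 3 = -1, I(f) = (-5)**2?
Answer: 1210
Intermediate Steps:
I(f) = 25
p(W) = 4 (p(W) = 6 + 2*(-1) = 6 - 2 = 4)
Z(j) = 20 + 10*j**2 (Z(j) = 5*((j**2 + j*j) + 4) = 5*((j**2 + j**2) + 4) = 5*(2*j**2 + 4) = 5*(4 + 2*j**2) = 20 + 10*j**2)
(-14 + I(0))*Z(3) = (-14 + 25)*(20 + 10*3**2) = 11*(20 + 10*9) = 11*(20 + 90) = 11*110 = 1210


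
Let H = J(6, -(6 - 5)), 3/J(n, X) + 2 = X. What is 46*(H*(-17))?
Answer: 782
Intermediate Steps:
J(n, X) = 3/(-2 + X)
H = -1 (H = 3/(-2 - (6 - 5)) = 3/(-2 - 1*1) = 3/(-2 - 1) = 3/(-3) = 3*(-⅓) = -1)
46*(H*(-17)) = 46*(-1*(-17)) = 46*17 = 782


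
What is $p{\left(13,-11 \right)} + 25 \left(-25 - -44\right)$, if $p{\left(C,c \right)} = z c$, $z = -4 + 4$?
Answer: $475$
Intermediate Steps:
$z = 0$
$p{\left(C,c \right)} = 0$ ($p{\left(C,c \right)} = 0 c = 0$)
$p{\left(13,-11 \right)} + 25 \left(-25 - -44\right) = 0 + 25 \left(-25 - -44\right) = 0 + 25 \left(-25 + 44\right) = 0 + 25 \cdot 19 = 0 + 475 = 475$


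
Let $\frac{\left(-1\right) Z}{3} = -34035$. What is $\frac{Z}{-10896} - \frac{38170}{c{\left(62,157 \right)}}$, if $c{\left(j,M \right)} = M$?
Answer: $- \frac{143976935}{570224} \approx -252.49$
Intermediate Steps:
$Z = 102105$ ($Z = \left(-3\right) \left(-34035\right) = 102105$)
$\frac{Z}{-10896} - \frac{38170}{c{\left(62,157 \right)}} = \frac{102105}{-10896} - \frac{38170}{157} = 102105 \left(- \frac{1}{10896}\right) - \frac{38170}{157} = - \frac{34035}{3632} - \frac{38170}{157} = - \frac{143976935}{570224}$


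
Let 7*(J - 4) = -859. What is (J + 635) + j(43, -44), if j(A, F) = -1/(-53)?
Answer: 191549/371 ≈ 516.30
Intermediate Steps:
j(A, F) = 1/53 (j(A, F) = -1*(-1/53) = 1/53)
J = -831/7 (J = 4 + (⅐)*(-859) = 4 - 859/7 = -831/7 ≈ -118.71)
(J + 635) + j(43, -44) = (-831/7 + 635) + 1/53 = 3614/7 + 1/53 = 191549/371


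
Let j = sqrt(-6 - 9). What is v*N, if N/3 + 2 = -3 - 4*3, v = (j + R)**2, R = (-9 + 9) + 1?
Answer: 714 - 102*I*sqrt(15) ≈ 714.0 - 395.04*I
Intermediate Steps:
R = 1 (R = 0 + 1 = 1)
j = I*sqrt(15) (j = sqrt(-15) = I*sqrt(15) ≈ 3.873*I)
v = (1 + I*sqrt(15))**2 (v = (I*sqrt(15) + 1)**2 = (1 + I*sqrt(15))**2 ≈ -14.0 + 7.746*I)
N = -51 (N = -6 + 3*(-3 - 4*3) = -6 + 3*(-3 - 12) = -6 + 3*(-15) = -6 - 45 = -51)
v*N = (1 + I*sqrt(15))**2*(-51) = -51*(1 + I*sqrt(15))**2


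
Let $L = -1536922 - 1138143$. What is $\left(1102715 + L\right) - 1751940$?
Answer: $-3324290$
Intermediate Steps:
$L = -2675065$
$\left(1102715 + L\right) - 1751940 = \left(1102715 - 2675065\right) - 1751940 = -1572350 - 1751940 = -3324290$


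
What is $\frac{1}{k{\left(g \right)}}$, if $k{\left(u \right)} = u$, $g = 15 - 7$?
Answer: $\frac{1}{8} \approx 0.125$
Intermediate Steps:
$g = 8$
$\frac{1}{k{\left(g \right)}} = \frac{1}{8}$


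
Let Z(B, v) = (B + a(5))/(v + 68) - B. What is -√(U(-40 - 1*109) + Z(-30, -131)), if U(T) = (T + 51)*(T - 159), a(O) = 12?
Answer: -30*√1645/7 ≈ -173.82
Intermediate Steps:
Z(B, v) = -B + (12 + B)/(68 + v) (Z(B, v) = (B + 12)/(v + 68) - B = (12 + B)/(68 + v) - B = -B + (12 + B)/(68 + v))
U(T) = (-159 + T)*(51 + T) (U(T) = (51 + T)*(-159 + T) = (-159 + T)*(51 + T))
-√(U(-40 - 1*109) + Z(-30, -131)) = -√((-8109 + (-40 - 1*109)² - 108*(-40 - 1*109)) + (12 - 67*(-30) - 1*(-30)*(-131))/(68 - 131)) = -√((-8109 + (-40 - 109)² - 108*(-40 - 109)) + (12 + 2010 - 3930)/(-63)) = -√((-8109 + (-149)² - 108*(-149)) - 1/63*(-1908)) = -√((-8109 + 22201 + 16092) + 212/7) = -√(30184 + 212/7) = -√(211500/7) = -30*√1645/7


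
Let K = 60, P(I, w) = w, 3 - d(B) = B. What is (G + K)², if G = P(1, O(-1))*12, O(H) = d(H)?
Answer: 11664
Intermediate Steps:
d(B) = 3 - B
O(H) = 3 - H
G = 48 (G = (3 - 1*(-1))*12 = (3 + 1)*12 = 4*12 = 48)
(G + K)² = (48 + 60)² = 108² = 11664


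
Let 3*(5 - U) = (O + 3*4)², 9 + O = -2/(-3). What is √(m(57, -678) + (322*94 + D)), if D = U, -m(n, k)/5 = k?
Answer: 2*√681585/9 ≈ 183.46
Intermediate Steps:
O = -25/3 (O = -9 - 2/(-3) = -9 - 2*(-⅓) = -9 + ⅔ = -25/3 ≈ -8.3333)
m(n, k) = -5*k
U = 14/27 (U = 5 - (-25/3 + 3*4)²/3 = 5 - (-25/3 + 12)²/3 = 5 - (11/3)²/3 = 5 - ⅓*121/9 = 5 - 121/27 = 14/27 ≈ 0.51852)
D = 14/27 ≈ 0.51852
√(m(57, -678) + (322*94 + D)) = √(-5*(-678) + (322*94 + 14/27)) = √(3390 + (30268 + 14/27)) = √(3390 + 817250/27) = √(908780/27) = 2*√681585/9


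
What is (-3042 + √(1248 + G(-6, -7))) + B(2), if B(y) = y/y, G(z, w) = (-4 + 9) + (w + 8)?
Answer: -3041 + √1254 ≈ -3005.6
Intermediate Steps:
G(z, w) = 13 + w (G(z, w) = 5 + (8 + w) = 13 + w)
B(y) = 1
(-3042 + √(1248 + G(-6, -7))) + B(2) = (-3042 + √(1248 + (13 - 7))) + 1 = (-3042 + √(1248 + 6)) + 1 = (-3042 + √1254) + 1 = -3041 + √1254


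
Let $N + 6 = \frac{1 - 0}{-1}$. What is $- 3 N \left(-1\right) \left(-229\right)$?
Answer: $4809$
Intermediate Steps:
$N = -7$ ($N = -6 + \frac{1 - 0}{-1} = -6 + \left(1 + 0\right) \left(-1\right) = -6 + 1 \left(-1\right) = -6 - 1 = -7$)
$- 3 N \left(-1\right) \left(-229\right) = \left(-3\right) \left(-7\right) \left(-1\right) \left(-229\right) = 21 \left(-1\right) \left(-229\right) = \left(-21\right) \left(-229\right) = 4809$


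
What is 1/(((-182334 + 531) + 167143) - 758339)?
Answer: -1/772999 ≈ -1.2937e-6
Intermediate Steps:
1/(((-182334 + 531) + 167143) - 758339) = 1/((-181803 + 167143) - 758339) = 1/(-14660 - 758339) = 1/(-772999) = -1/772999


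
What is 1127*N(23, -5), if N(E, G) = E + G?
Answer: 20286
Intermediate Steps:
1127*N(23, -5) = 1127*(23 - 5) = 1127*18 = 20286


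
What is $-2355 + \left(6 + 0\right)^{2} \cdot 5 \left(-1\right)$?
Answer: $-2535$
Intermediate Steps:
$-2355 + \left(6 + 0\right)^{2} \cdot 5 \left(-1\right) = -2355 + 6^{2} \cdot 5 \left(-1\right) = -2355 + 36 \cdot 5 \left(-1\right) = -2355 + 180 \left(-1\right) = -2355 - 180 = -2535$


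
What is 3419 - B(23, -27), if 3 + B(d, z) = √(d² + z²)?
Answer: 3422 - √1258 ≈ 3386.5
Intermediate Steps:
B(d, z) = -3 + √(d² + z²)
3419 - B(23, -27) = 3419 - (-3 + √(23² + (-27)²)) = 3419 - (-3 + √(529 + 729)) = 3419 - (-3 + √1258) = 3419 + (3 - √1258) = 3422 - √1258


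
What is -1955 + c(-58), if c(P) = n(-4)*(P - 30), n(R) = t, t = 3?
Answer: -2219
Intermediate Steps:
n(R) = 3
c(P) = -90 + 3*P (c(P) = 3*(P - 30) = 3*(-30 + P) = -90 + 3*P)
-1955 + c(-58) = -1955 + (-90 + 3*(-58)) = -1955 + (-90 - 174) = -1955 - 264 = -2219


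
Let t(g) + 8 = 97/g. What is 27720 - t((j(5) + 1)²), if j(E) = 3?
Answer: 443551/16 ≈ 27722.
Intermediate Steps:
t(g) = -8 + 97/g
27720 - t((j(5) + 1)²) = 27720 - (-8 + 97/((3 + 1)²)) = 27720 - (-8 + 97/(4²)) = 27720 - (-8 + 97/16) = 27720 - 1*(-31/16) = 27720 + 31/16 = 443551/16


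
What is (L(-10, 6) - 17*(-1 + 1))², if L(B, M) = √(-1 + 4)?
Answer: 3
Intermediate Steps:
L(B, M) = √3
(L(-10, 6) - 17*(-1 + 1))² = (√3 - 17*(-1 + 1))² = (√3 - 17*0)² = (√3 + 0)² = (√3)² = 3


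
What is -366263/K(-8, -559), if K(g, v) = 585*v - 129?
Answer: 366263/327144 ≈ 1.1196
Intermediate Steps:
K(g, v) = -129 + 585*v
-366263/K(-8, -559) = -366263/(-129 + 585*(-559)) = -366263/(-129 - 327015) = -366263/(-327144) = -366263*(-1/327144) = 366263/327144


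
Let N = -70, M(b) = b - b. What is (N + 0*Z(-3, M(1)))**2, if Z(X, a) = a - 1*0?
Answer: 4900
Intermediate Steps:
M(b) = 0
Z(X, a) = a (Z(X, a) = a + 0 = a)
(N + 0*Z(-3, M(1)))**2 = (-70 + 0*0)**2 = (-70 + 0)**2 = (-70)**2 = 4900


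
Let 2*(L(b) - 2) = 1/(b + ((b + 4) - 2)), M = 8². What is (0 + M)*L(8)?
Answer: 1168/9 ≈ 129.78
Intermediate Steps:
M = 64
L(b) = 2 + 1/(2*(2 + 2*b)) (L(b) = 2 + 1/(2*(b + ((b + 4) - 2))) = 2 + 1/(2*(b + ((4 + b) - 2))) = 2 + 1/(2*(b + (2 + b))) = 2 + 1/(2*(2 + 2*b)))
(0 + M)*L(8) = (0 + 64)*((9 + 8*8)/(4*(1 + 8))) = 64*((¼)*(9 + 64)/9) = 64*((¼)*(⅑)*73) = 64*(73/36) = 1168/9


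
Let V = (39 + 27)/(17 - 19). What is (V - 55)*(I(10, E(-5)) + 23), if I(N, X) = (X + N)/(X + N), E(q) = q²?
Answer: -2112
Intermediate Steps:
V = -33 (V = 66/(-2) = 66*(-½) = -33)
I(N, X) = 1 (I(N, X) = (N + X)/(N + X) = 1)
(V - 55)*(I(10, E(-5)) + 23) = (-33 - 55)*(1 + 23) = -88*24 = -2112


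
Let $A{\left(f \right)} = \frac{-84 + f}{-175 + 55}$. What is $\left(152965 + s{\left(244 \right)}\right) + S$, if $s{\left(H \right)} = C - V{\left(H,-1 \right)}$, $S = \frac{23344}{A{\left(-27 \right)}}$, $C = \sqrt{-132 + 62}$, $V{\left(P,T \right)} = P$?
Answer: $\frac{6584437}{37} + i \sqrt{70} \approx 1.7796 \cdot 10^{5} + 8.3666 i$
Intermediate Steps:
$C = i \sqrt{70}$ ($C = \sqrt{-70} = i \sqrt{70} \approx 8.3666 i$)
$A{\left(f \right)} = \frac{7}{10} - \frac{f}{120}$ ($A{\left(f \right)} = \frac{-84 + f}{-120} = \left(-84 + f\right) \left(- \frac{1}{120}\right) = \frac{7}{10} - \frac{f}{120}$)
$S = \frac{933760}{37}$ ($S = \frac{23344}{\frac{7}{10} - - \frac{9}{40}} = \frac{23344}{\frac{7}{10} + \frac{9}{40}} = \frac{23344}{\frac{37}{40}} = 23344 \cdot \frac{40}{37} = \frac{933760}{37} \approx 25237.0$)
$s{\left(H \right)} = - H + i \sqrt{70}$ ($s{\left(H \right)} = i \sqrt{70} - H = - H + i \sqrt{70}$)
$\left(152965 + s{\left(244 \right)}\right) + S = \left(152965 + \left(\left(-1\right) 244 + i \sqrt{70}\right)\right) + \frac{933760}{37} = \left(152965 - \left(244 - i \sqrt{70}\right)\right) + \frac{933760}{37} = \left(152721 + i \sqrt{70}\right) + \frac{933760}{37} = \frac{6584437}{37} + i \sqrt{70}$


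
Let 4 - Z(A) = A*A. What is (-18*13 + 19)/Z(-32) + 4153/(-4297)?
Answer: -662441/876588 ≈ -0.75570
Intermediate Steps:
Z(A) = 4 - A² (Z(A) = 4 - A*A = 4 - A²)
(-18*13 + 19)/Z(-32) + 4153/(-4297) = (-18*13 + 19)/(4 - 1*(-32)²) + 4153/(-4297) = (-234 + 19)/(4 - 1*1024) + 4153*(-1/4297) = -215/(4 - 1024) - 4153/4297 = -215/(-1020) - 4153/4297 = -215*(-1/1020) - 4153/4297 = 43/204 - 4153/4297 = -662441/876588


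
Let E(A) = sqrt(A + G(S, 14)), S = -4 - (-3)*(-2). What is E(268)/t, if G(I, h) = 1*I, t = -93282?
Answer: -sqrt(258)/93282 ≈ -0.00017219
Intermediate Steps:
S = -10 (S = -4 - 1*6 = -4 - 6 = -10)
G(I, h) = I
E(A) = sqrt(-10 + A) (E(A) = sqrt(A - 10) = sqrt(-10 + A))
E(268)/t = sqrt(-10 + 268)/(-93282) = sqrt(258)*(-1/93282) = -sqrt(258)/93282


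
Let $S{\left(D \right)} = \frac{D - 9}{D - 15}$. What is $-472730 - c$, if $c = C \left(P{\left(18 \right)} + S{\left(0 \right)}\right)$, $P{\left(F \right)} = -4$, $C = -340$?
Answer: $-473886$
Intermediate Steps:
$S{\left(D \right)} = \frac{-9 + D}{-15 + D}$
$c = 1156$ ($c = - 340 \left(-4 + \frac{-9 + 0}{-15 + 0}\right) = - 340 \left(-4 + \frac{1}{-15} \left(-9\right)\right) = - 340 \left(-4 - - \frac{3}{5}\right) = - 340 \left(-4 + \frac{3}{5}\right) = \left(-340\right) \left(- \frac{17}{5}\right) = 1156$)
$-472730 - c = -472730 - 1156 = -473886$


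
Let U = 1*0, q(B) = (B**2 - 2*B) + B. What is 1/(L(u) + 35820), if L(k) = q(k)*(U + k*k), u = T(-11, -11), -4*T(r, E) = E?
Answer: 256/9179237 ≈ 2.7889e-5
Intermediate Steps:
T(r, E) = -E/4
q(B) = B**2 - B
u = 11/4 (u = -1/4*(-11) = 11/4 ≈ 2.7500)
U = 0
L(k) = k**3*(-1 + k) (L(k) = (k*(-1 + k))*(0 + k*k) = (k*(-1 + k))*(0 + k**2) = (k*(-1 + k))*k**2 = k**3*(-1 + k))
1/(L(u) + 35820) = 1/((11/4)**3*(-1 + 11/4) + 35820) = 1/((1331/64)*(7/4) + 35820) = 1/(9317/256 + 35820) = 1/(9179237/256) = 256/9179237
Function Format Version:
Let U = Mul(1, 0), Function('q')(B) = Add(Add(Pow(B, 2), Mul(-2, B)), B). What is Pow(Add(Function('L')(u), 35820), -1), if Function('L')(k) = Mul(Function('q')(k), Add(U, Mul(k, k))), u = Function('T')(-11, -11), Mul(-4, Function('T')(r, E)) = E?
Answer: Rational(256, 9179237) ≈ 2.7889e-5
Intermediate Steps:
Function('T')(r, E) = Mul(Rational(-1, 4), E)
Function('q')(B) = Add(Pow(B, 2), Mul(-1, B))
u = Rational(11, 4) (u = Mul(Rational(-1, 4), -11) = Rational(11, 4) ≈ 2.7500)
U = 0
Function('L')(k) = Mul(Pow(k, 3), Add(-1, k)) (Function('L')(k) = Mul(Mul(k, Add(-1, k)), Add(0, Mul(k, k))) = Mul(Mul(k, Add(-1, k)), Add(0, Pow(k, 2))) = Mul(Mul(k, Add(-1, k)), Pow(k, 2)) = Mul(Pow(k, 3), Add(-1, k)))
Pow(Add(Function('L')(u), 35820), -1) = Pow(Add(Mul(Pow(Rational(11, 4), 3), Add(-1, Rational(11, 4))), 35820), -1) = Pow(Add(Mul(Rational(1331, 64), Rational(7, 4)), 35820), -1) = Pow(Add(Rational(9317, 256), 35820), -1) = Pow(Rational(9179237, 256), -1) = Rational(256, 9179237)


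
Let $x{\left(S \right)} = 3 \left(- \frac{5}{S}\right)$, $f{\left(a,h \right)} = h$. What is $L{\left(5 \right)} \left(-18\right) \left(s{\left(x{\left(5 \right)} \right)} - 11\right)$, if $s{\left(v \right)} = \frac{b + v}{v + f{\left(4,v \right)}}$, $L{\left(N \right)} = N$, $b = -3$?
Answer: $900$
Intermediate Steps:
$x{\left(S \right)} = - \frac{15}{S}$
$s{\left(v \right)} = \frac{-3 + v}{2 v}$ ($s{\left(v \right)} = \frac{-3 + v}{v + v} = \frac{-3 + v}{2 v}$)
$L{\left(5 \right)} \left(-18\right) \left(s{\left(x{\left(5 \right)} \right)} - 11\right) = 5 \left(-18\right) \left(\frac{-3 - \frac{15}{5}}{2 \left(- \frac{15}{5}\right)} - 11\right) = - 90 \left(\frac{-3 - 3}{2 \left(\left(-15\right) \frac{1}{5}\right)} - 11\right) = - 90 \left(\frac{-3 - 3}{2 \left(-3\right)} - 11\right) = - 90 \left(\frac{1}{2} \left(- \frac{1}{3}\right) \left(-6\right) - 11\right) = - 90 \left(1 - 11\right) = \left(-90\right) \left(-10\right) = 900$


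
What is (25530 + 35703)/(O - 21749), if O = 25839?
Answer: 61233/4090 ≈ 14.971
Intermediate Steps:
(25530 + 35703)/(O - 21749) = (25530 + 35703)/(25839 - 21749) = 61233/4090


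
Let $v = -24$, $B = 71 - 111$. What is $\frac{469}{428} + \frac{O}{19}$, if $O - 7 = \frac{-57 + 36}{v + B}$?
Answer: $\frac{192759}{130112} \approx 1.4815$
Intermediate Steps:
$B = -40$ ($B = 71 - 111 = -40$)
$O = \frac{469}{64}$ ($O = 7 + \frac{-57 + 36}{-24 - 40} = 7 - \frac{21}{-64} = 7 - - \frac{21}{64} = 7 + \frac{21}{64} = \frac{469}{64} \approx 7.3281$)
$\frac{469}{428} + \frac{O}{19} = \frac{469}{428} + \frac{469}{64 \cdot 19} = 469 \cdot \frac{1}{428} + \frac{469}{64} \cdot \frac{1}{19} = \frac{469}{428} + \frac{469}{1216} = \frac{192759}{130112}$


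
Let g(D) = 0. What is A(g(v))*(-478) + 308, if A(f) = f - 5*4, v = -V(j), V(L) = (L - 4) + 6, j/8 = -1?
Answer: 9868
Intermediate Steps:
j = -8 (j = 8*(-1) = -8)
V(L) = 2 + L (V(L) = (-4 + L) + 6 = 2 + L)
v = 6 (v = -(2 - 8) = -1*(-6) = 6)
A(f) = -20 + f (A(f) = f - 20 = -20 + f)
A(g(v))*(-478) + 308 = (-20 + 0)*(-478) + 308 = -20*(-478) + 308 = 9560 + 308 = 9868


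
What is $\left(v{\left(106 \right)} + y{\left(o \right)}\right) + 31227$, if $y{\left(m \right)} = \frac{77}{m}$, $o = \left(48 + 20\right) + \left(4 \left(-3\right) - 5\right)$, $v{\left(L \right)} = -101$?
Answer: $\frac{1587503}{51} \approx 31128.0$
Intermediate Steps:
$o = 51$ ($o = 68 - 17 = 51$)
$\left(v{\left(106 \right)} + y{\left(o \right)}\right) + 31227 = \left(-101 + \frac{77}{51}\right) + 31227 = - \frac{5074}{51} + 31227 = \frac{1587503}{51}$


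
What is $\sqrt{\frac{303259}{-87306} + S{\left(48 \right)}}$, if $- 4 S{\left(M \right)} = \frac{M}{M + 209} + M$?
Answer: $\frac{i \sqrt{7813615768457838}}{22437642} \approx 3.9396 i$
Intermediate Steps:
$S{\left(M \right)} = - \frac{M}{4} - \frac{M}{4 \left(209 + M\right)}$ ($S{\left(M \right)} = - \frac{\frac{M}{M + 209} + M}{4} = - \frac{\frac{M}{209 + M} + M}{4} = - \frac{M + \frac{M}{209 + M}}{4} = - \frac{M}{4} - \frac{M}{4 \left(209 + M\right)}$)
$\sqrt{\frac{303259}{-87306} + S{\left(48 \right)}} = \sqrt{\frac{303259}{-87306} - \frac{48 \left(210 + 48\right)}{836 + 4 \cdot 48}} = \sqrt{303259 \left(- \frac{1}{87306}\right) - 48 \frac{1}{836 + 192} \cdot 258} = \sqrt{- \frac{303259}{87306} - 48 \cdot \frac{1}{1028} \cdot 258} = \sqrt{- \frac{303259}{87306} - \frac{3096}{257}} = \sqrt{- \frac{348236939}{22437642}} = \frac{i \sqrt{7813615768457838}}{22437642}$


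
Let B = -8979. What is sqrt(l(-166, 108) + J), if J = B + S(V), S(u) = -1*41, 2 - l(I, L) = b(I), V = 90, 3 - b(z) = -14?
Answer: I*sqrt(9035) ≈ 95.053*I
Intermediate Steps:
b(z) = 17 (b(z) = 3 - 1*(-14) = 3 + 14 = 17)
l(I, L) = -15 (l(I, L) = 2 - 1*17 = 2 - 17 = -15)
S(u) = -41
J = -9020 (J = -8979 - 41 = -9020)
sqrt(l(-166, 108) + J) = sqrt(-15 - 9020) = sqrt(-9035) = I*sqrt(9035)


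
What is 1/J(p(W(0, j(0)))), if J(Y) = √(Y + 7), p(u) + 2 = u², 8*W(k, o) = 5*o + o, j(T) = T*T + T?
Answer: √5/5 ≈ 0.44721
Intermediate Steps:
j(T) = T + T² (j(T) = T² + T = T + T²)
W(k, o) = 3*o/4 (W(k, o) = (5*o + o)/8 = (6*o)/8 = 3*o/4)
p(u) = -2 + u²
J(Y) = √(7 + Y)
1/J(p(W(0, j(0)))) = 1/(√(7 + (-2 + (3*(0*(1 + 0))/4)²))) = 1/(√(7 + (-2 + (3*(0*1)/4)²))) = 1/(√(7 + (-2 + ((¾)*0)²))) = 1/(√(7 + (-2 + 0²))) = 1/(√(7 + (-2 + 0))) = 1/(√(7 - 2)) = 1/(√5) = √5/5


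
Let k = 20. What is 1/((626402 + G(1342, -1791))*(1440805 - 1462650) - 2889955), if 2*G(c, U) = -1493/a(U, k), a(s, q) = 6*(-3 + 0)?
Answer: -36/492751713805 ≈ -7.3059e-11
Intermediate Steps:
a(s, q) = -18 (a(s, q) = 6*(-3) = -18)
G(c, U) = 1493/36 (G(c, U) = (-1493/(-18))/2 = (-1493*(-1/18))/2 = (½)*(1493/18) = 1493/36)
1/((626402 + G(1342, -1791))*(1440805 - 1462650) - 2889955) = 1/((626402 + 1493/36)*(1440805 - 1462650) - 2889955) = 1/((22551965/36)*(-21845) - 2889955) = 1/(-492647675425/36 - 2889955) = 1/(-492751713805/36) = -36/492751713805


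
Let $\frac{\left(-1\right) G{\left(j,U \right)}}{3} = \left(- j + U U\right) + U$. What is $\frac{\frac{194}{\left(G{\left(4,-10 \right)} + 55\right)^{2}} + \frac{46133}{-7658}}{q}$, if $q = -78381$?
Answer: $\frac{271372735}{3533622876126} \approx 7.6797 \cdot 10^{-5}$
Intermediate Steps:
$G{\left(j,U \right)} = - 3 U - 3 U^{2} + 3 j$ ($G{\left(j,U \right)} = - 3 \left(\left(- j + U U\right) + U\right) = - 3 \left(\left(- j + U^{2}\right) + U\right) = - 3 \left(\left(U^{2} - j\right) + U\right) = - 3 \left(U + U^{2} - j\right) = - 3 U - 3 U^{2} + 3 j$)
$\frac{\frac{194}{\left(G{\left(4,-10 \right)} + 55\right)^{2}} + \frac{46133}{-7658}}{q} = \frac{\frac{194}{\left(\left(\left(-3\right) \left(-10\right) - 3 \left(-10\right)^{2} + 3 \cdot 4\right) + 55\right)^{2}} + \frac{46133}{-7658}}{-78381} = \left(\frac{194}{\left(\left(30 - 300 + 12\right) + 55\right)^{2}} + 46133 \left(- \frac{1}{7658}\right)\right) \left(- \frac{1}{78381}\right) = \left(\frac{194}{\left(\left(30 - 300 + 12\right) + 55\right)^{2}} - \frac{46133}{7658}\right) \left(- \frac{1}{78381}\right) = \left(\frac{194}{\left(-258 + 55\right)^{2}} - \frac{46133}{7658}\right) \left(- \frac{1}{78381}\right) = \left(\frac{194}{\left(-203\right)^{2}} - \frac{46133}{7658}\right) \left(- \frac{1}{78381}\right) = \left(\frac{194}{41209} - \frac{46133}{7658}\right) \left(- \frac{1}{78381}\right) = \left(- \frac{271372735}{45082646}\right) \left(- \frac{1}{78381}\right) = \frac{271372735}{3533622876126}$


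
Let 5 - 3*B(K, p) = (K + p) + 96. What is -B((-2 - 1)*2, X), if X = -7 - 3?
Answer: 25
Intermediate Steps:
X = -10
B(K, p) = -91/3 - K/3 - p/3 (B(K, p) = 5/3 - ((K + p) + 96)/3 = 5/3 - (96 + K + p)/3 = 5/3 + (-32 - K/3 - p/3) = -91/3 - K/3 - p/3)
-B((-2 - 1)*2, X) = -(-91/3 - (-2 - 1)*2/3 - 1/3*(-10)) = -(-91/3 - (-1)*2 + 10/3) = -(-91/3 - 1/3*(-6) + 10/3) = -(-91/3 + 2 + 10/3) = -1*(-25) = 25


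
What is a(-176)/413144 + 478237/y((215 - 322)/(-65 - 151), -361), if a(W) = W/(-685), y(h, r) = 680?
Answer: 3383570297559/4811061880 ≈ 703.29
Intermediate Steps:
a(W) = -W/685 (a(W) = W*(-1/685) = -W/685)
a(-176)/413144 + 478237/y((215 - 322)/(-65 - 151), -361) = -1/685*(-176)/413144 + 478237/680 = (176/685)*(1/413144) + 478237*(1/680) = 22/35375455 + 478237/680 = 3383570297559/4811061880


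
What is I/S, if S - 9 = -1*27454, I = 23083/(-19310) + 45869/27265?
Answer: -51274479/2889887966350 ≈ -1.7743e-5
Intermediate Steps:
I = 51274479/105297430 (I = 23083*(-1/19310) + 45869*(1/27265) = -23083/19310 + 45869/27265 = 51274479/105297430 ≈ 0.48695)
S = -27445 (S = 9 - 1*27454 = 9 - 27454 = -27445)
I/S = (51274479/105297430)/(-27445) = (51274479/105297430)*(-1/27445) = -51274479/2889887966350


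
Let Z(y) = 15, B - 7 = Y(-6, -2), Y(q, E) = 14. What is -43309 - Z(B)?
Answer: -43324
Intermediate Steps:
B = 21 (B = 7 + 14 = 21)
-43309 - Z(B) = -43309 - 1*15 = -43309 - 15 = -43324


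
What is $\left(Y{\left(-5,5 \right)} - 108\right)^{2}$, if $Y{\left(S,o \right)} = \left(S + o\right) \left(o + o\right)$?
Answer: $11664$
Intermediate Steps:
$Y{\left(S,o \right)} = 2 o \left(S + o\right)$ ($Y{\left(S,o \right)} = \left(S + o\right) 2 o = 2 o \left(S + o\right)$)
$\left(Y{\left(-5,5 \right)} - 108\right)^{2} = \left(2 \cdot 5 \left(-5 + 5\right) - 108\right)^{2} = \left(2 \cdot 5 \cdot 0 - 108\right)^{2} = \left(0 - 108\right)^{2} = \left(-108\right)^{2} = 11664$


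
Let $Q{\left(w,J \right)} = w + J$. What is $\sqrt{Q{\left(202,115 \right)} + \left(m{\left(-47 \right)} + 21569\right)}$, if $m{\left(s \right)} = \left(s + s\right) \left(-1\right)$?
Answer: $2 \sqrt{5495} \approx 148.26$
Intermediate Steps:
$Q{\left(w,J \right)} = J + w$
$m{\left(s \right)} = - 2 s$ ($m{\left(s \right)} = 2 s \left(-1\right) = - 2 s$)
$\sqrt{Q{\left(202,115 \right)} + \left(m{\left(-47 \right)} + 21569\right)} = \sqrt{\left(115 + 202\right) + \left(\left(-2\right) \left(-47\right) + 21569\right)} = \sqrt{317 + \left(94 + 21569\right)} = \sqrt{317 + 21663} = \sqrt{21980} = 2 \sqrt{5495}$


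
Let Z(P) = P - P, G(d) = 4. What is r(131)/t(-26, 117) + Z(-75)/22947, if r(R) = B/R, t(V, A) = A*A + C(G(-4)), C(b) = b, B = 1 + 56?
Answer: 57/1793783 ≈ 3.1776e-5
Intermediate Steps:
B = 57
Z(P) = 0
t(V, A) = 4 + A² (t(V, A) = A*A + 4 = A² + 4 = 4 + A²)
r(R) = 57/R
r(131)/t(-26, 117) + Z(-75)/22947 = (57/131)/(4 + 117²) + 0/22947 = (57*(1/131))/(4 + 13689) + 0*(1/22947) = (57/131)/13693 + 0 = (57/131)*(1/13693) + 0 = 57/1793783 + 0 = 57/1793783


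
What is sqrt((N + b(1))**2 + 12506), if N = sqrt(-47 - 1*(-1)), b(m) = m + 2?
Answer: sqrt(12469 + 6*I*sqrt(46)) ≈ 111.66 + 0.1822*I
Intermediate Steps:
b(m) = 2 + m
N = I*sqrt(46) (N = sqrt(-47 + 1) = sqrt(-46) = I*sqrt(46) ≈ 6.7823*I)
sqrt((N + b(1))**2 + 12506) = sqrt((I*sqrt(46) + (2 + 1))**2 + 12506) = sqrt((I*sqrt(46) + 3)**2 + 12506) = sqrt((3 + I*sqrt(46))**2 + 12506) = sqrt(12506 + (3 + I*sqrt(46))**2)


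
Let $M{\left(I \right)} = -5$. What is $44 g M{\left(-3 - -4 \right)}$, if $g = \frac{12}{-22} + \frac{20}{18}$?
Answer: $- \frac{1120}{9} \approx -124.44$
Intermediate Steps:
$g = \frac{56}{99}$ ($g = 12 \left(- \frac{1}{22}\right) + 20 \cdot \frac{1}{18} = - \frac{6}{11} + \frac{10}{9} = \frac{56}{99} \approx 0.56566$)
$44 g M{\left(-3 - -4 \right)} = 44 \cdot \frac{56}{99} \left(-5\right) = \frac{224}{9} \left(-5\right) = - \frac{1120}{9}$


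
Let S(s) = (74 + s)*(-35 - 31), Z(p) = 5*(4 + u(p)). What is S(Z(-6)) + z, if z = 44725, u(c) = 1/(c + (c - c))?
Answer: 38576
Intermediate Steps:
u(c) = 1/c (u(c) = 1/(c + 0) = 1/c)
Z(p) = 20 + 5/p (Z(p) = 5*(4 + 1/p) = 20 + 5/p)
S(s) = -4884 - 66*s (S(s) = (74 + s)*(-66) = -4884 - 66*s)
S(Z(-6)) + z = (-4884 - 66*(20 + 5/(-6))) + 44725 = (-4884 - 66*(20 + 5*(-⅙))) + 44725 = (-4884 - 66*(20 - ⅚)) + 44725 = (-4884 - 66*115/6) + 44725 = (-4884 - 1265) + 44725 = -6149 + 44725 = 38576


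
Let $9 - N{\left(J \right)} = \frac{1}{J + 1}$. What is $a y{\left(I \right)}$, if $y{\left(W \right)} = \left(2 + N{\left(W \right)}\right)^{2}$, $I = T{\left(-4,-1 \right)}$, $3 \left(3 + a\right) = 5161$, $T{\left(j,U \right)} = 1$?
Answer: $189336$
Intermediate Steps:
$N{\left(J \right)} = 9 - \frac{1}{1 + J}$ ($N{\left(J \right)} = 9 - \frac{1}{J + 1} = 9 - \frac{1}{1 + J}$)
$a = \frac{5152}{3}$ ($a = -3 + \frac{1}{3} \cdot 5161 = -3 + \frac{5161}{3} = \frac{5152}{3} \approx 1717.3$)
$I = 1$
$y{\left(W \right)} = \left(2 + \frac{8 + 9 W}{1 + W}\right)^{2}$
$a y{\left(I \right)} = \frac{5152 \frac{\left(10 + 11 \cdot 1\right)^{2}}{\left(1 + 1\right)^{2}}}{3} = \frac{5152 \frac{\left(10 + 11\right)^{2}}{4}}{3} = \frac{5152 \frac{21^{2}}{4}}{3} = \frac{5152 \cdot \frac{1}{4} \cdot 441}{3} = \frac{5152}{3} \cdot \frac{441}{4} = 189336$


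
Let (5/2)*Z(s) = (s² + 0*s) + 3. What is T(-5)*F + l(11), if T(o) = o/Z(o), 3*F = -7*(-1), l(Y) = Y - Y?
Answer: -25/24 ≈ -1.0417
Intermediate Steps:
l(Y) = 0
Z(s) = 6/5 + 2*s²/5 (Z(s) = 2*((s² + 0*s) + 3)/5 = 2*((s² + 0) + 3)/5 = 2*(s² + 3)/5 = 2*(3 + s²)/5 = 6/5 + 2*s²/5)
F = 7/3 (F = (-7*(-1))/3 = (⅓)*7 = 7/3 ≈ 2.3333)
T(o) = o/(6/5 + 2*o²/5)
T(-5)*F + l(11) = ((5/2)*(-5)/(3 + (-5)²))*(7/3) + 0 = ((5/2)*(-5)/(3 + 25))*(7/3) + 0 = ((5/2)*(-5)/28)*(7/3) + 0 = ((5/2)*(-5)*(1/28))*(7/3) + 0 = -25/56*7/3 + 0 = -25/24 + 0 = -25/24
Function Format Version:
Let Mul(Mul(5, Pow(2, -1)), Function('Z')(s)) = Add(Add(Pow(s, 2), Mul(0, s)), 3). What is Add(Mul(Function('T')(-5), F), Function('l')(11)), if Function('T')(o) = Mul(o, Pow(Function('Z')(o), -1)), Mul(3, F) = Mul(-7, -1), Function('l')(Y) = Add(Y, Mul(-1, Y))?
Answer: Rational(-25, 24) ≈ -1.0417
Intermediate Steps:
Function('l')(Y) = 0
Function('Z')(s) = Add(Rational(6, 5), Mul(Rational(2, 5), Pow(s, 2))) (Function('Z')(s) = Mul(Rational(2, 5), Add(Add(Pow(s, 2), Mul(0, s)), 3)) = Mul(Rational(2, 5), Add(Add(Pow(s, 2), 0), 3)) = Mul(Rational(2, 5), Add(Pow(s, 2), 3)) = Mul(Rational(2, 5), Add(3, Pow(s, 2))) = Add(Rational(6, 5), Mul(Rational(2, 5), Pow(s, 2))))
F = Rational(7, 3) (F = Mul(Rational(1, 3), Mul(-7, -1)) = Mul(Rational(1, 3), 7) = Rational(7, 3) ≈ 2.3333)
Function('T')(o) = Mul(o, Pow(Add(Rational(6, 5), Mul(Rational(2, 5), Pow(o, 2))), -1))
Add(Mul(Function('T')(-5), F), Function('l')(11)) = Add(Mul(Mul(Rational(5, 2), -5, Pow(Add(3, Pow(-5, 2)), -1)), Rational(7, 3)), 0) = Add(Mul(Mul(Rational(5, 2), -5, Pow(Add(3, 25), -1)), Rational(7, 3)), 0) = Add(Mul(Mul(Rational(5, 2), -5, Pow(28, -1)), Rational(7, 3)), 0) = Add(Mul(Mul(Rational(5, 2), -5, Rational(1, 28)), Rational(7, 3)), 0) = Add(Mul(Rational(-25, 56), Rational(7, 3)), 0) = Add(Rational(-25, 24), 0) = Rational(-25, 24)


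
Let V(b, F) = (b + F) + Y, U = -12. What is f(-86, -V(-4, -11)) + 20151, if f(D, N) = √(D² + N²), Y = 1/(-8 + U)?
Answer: 20151 + 43*√1649/20 ≈ 20238.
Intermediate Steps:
Y = -1/20 (Y = 1/(-8 - 12) = 1/(-20) = -1/20 ≈ -0.050000)
V(b, F) = -1/20 + F + b (V(b, F) = (b + F) - 1/20 = (F + b) - 1/20 = -1/20 + F + b)
f(-86, -V(-4, -11)) + 20151 = √((-86)² + (-(-1/20 - 11 - 4))²) + 20151 = √(7396 + (-1*(-301/20))²) + 20151 = √(7396 + (301/20)²) + 20151 = √(7396 + 90601/400) + 20151 = √(3049001/400) + 20151 = 43*√1649/20 + 20151 = 20151 + 43*√1649/20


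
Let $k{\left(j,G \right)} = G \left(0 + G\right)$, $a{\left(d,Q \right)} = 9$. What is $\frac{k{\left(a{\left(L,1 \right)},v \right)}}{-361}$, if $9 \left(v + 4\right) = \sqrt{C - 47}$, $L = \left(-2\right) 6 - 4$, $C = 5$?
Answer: $- \frac{22}{513} + \frac{8 i \sqrt{42}}{3249} \approx -0.042885 + 0.015958 i$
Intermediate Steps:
$L = -16$ ($L = -12 - 4 = -16$)
$v = -4 + \frac{i \sqrt{42}}{9}$ ($v = -4 + \frac{\sqrt{5 - 47}}{9} = -4 + \frac{\sqrt{-42}}{9} = -4 + \frac{i \sqrt{42}}{9} \approx -4.0 + 0.72008 i$)
$k{\left(j,G \right)} = G^{2}$ ($k{\left(j,G \right)} = G G = G^{2}$)
$\frac{k{\left(a{\left(L,1 \right)},v \right)}}{-361} = \frac{\left(-4 + \frac{i \sqrt{42}}{9}\right)^{2}}{-361} = \left(-4 + \frac{i \sqrt{42}}{9}\right)^{2} \left(- \frac{1}{361}\right) = - \frac{\left(-4 + \frac{i \sqrt{42}}{9}\right)^{2}}{361}$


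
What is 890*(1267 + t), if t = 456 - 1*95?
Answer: 1448920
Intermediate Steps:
t = 361 (t = 456 - 95 = 361)
890*(1267 + t) = 890*(1267 + 361) = 890*1628 = 1448920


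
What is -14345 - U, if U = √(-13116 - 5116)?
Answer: -14345 - 2*I*√4558 ≈ -14345.0 - 135.03*I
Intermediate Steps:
U = 2*I*√4558 (U = √(-18232) = 2*I*√4558 ≈ 135.03*I)
-14345 - U = -14345 - 2*I*√4558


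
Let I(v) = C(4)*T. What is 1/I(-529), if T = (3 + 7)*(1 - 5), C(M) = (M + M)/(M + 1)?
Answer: -1/64 ≈ -0.015625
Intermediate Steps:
C(M) = 2*M/(1 + M) (C(M) = (2*M)/(1 + M) = 2*M/(1 + M))
T = -40 (T = 10*(-4) = -40)
I(v) = -64 (I(v) = (2*4/(1 + 4))*(-40) = (2*4/5)*(-40) = (2*4*(⅕))*(-40) = (8/5)*(-40) = -64)
1/I(-529) = 1/(-64) = -1/64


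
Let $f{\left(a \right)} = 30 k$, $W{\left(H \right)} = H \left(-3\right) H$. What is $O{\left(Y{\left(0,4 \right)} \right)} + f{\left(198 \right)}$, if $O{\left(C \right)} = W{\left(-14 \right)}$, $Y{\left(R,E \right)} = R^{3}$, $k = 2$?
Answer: $-528$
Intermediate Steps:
$W{\left(H \right)} = - 3 H^{2}$ ($W{\left(H \right)} = - 3 H H = - 3 H^{2}$)
$f{\left(a \right)} = 60$ ($f{\left(a \right)} = 30 \cdot 2 = 60$)
$O{\left(C \right)} = -588$ ($O{\left(C \right)} = - 3 \left(-14\right)^{2} = \left(-3\right) 196 = -588$)
$O{\left(Y{\left(0,4 \right)} \right)} + f{\left(198 \right)} = -588 + 60 = -528$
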